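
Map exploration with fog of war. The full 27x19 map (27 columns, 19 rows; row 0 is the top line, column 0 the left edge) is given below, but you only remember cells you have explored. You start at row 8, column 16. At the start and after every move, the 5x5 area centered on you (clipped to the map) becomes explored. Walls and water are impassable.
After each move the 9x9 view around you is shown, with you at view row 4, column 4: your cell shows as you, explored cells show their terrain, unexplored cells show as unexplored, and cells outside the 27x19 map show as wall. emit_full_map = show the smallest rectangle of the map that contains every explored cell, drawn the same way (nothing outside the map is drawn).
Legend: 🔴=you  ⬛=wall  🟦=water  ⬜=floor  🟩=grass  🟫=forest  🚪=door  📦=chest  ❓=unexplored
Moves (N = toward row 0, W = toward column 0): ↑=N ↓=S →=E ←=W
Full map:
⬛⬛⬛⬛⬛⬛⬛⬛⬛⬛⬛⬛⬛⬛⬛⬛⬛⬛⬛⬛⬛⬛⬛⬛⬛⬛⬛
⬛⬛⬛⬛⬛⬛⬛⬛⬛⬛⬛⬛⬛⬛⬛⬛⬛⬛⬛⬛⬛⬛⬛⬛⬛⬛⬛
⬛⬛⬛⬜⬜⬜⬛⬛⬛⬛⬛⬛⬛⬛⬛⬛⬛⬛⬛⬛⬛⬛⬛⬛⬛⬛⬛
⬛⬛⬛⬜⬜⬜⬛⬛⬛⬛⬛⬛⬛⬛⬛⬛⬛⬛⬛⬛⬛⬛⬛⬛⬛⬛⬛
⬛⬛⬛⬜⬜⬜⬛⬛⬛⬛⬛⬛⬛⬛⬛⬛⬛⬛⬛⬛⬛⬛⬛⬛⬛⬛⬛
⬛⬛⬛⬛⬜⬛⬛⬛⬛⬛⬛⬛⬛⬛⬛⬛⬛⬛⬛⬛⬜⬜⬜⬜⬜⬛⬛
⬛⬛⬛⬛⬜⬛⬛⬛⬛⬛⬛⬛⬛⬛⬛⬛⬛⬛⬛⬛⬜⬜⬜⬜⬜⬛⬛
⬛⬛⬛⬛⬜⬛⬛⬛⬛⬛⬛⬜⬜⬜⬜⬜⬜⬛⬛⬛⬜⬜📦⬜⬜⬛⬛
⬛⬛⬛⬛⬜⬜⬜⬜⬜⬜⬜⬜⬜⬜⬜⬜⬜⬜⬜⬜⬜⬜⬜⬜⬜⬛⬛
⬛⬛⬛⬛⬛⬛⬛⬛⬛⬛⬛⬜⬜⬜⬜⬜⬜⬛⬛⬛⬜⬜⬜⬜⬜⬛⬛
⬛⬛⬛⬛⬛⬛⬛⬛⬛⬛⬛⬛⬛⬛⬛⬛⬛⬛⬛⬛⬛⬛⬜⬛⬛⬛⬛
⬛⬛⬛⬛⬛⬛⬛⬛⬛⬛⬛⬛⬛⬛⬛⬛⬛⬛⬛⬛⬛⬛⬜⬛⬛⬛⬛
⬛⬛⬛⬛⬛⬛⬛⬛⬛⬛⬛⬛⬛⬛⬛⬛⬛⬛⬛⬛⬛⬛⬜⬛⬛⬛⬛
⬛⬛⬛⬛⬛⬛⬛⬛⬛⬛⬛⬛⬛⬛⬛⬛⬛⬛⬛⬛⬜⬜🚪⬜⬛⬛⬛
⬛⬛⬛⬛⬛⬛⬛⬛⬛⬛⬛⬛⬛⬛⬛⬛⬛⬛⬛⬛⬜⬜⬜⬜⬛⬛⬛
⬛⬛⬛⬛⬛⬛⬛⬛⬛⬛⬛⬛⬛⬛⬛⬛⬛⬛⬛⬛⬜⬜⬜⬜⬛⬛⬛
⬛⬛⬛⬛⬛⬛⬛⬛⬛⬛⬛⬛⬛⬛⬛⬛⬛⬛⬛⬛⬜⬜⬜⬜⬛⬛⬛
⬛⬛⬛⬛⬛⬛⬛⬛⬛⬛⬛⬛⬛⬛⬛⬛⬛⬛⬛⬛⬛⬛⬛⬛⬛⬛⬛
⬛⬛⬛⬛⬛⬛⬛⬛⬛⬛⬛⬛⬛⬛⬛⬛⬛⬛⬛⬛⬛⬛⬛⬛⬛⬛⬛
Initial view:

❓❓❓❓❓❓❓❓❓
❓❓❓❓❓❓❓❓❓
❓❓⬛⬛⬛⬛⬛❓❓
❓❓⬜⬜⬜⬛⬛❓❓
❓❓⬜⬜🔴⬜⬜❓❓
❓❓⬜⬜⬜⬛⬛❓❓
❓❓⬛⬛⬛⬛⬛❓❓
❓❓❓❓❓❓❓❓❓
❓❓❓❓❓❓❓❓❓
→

❓❓❓❓❓❓❓❓❓
❓❓❓❓❓❓❓❓❓
❓⬛⬛⬛⬛⬛⬛❓❓
❓⬜⬜⬜⬛⬛⬛❓❓
❓⬜⬜⬜🔴⬜⬜❓❓
❓⬜⬜⬜⬛⬛⬛❓❓
❓⬛⬛⬛⬛⬛⬛❓❓
❓❓❓❓❓❓❓❓❓
❓❓❓❓❓❓❓❓❓

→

❓❓❓❓❓❓❓❓❓
❓❓❓❓❓❓❓❓❓
⬛⬛⬛⬛⬛⬛⬜❓❓
⬜⬜⬜⬛⬛⬛⬜❓❓
⬜⬜⬜⬜🔴⬜⬜❓❓
⬜⬜⬜⬛⬛⬛⬜❓❓
⬛⬛⬛⬛⬛⬛⬛❓❓
❓❓❓❓❓❓❓❓❓
❓❓❓❓❓❓❓❓❓

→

❓❓❓❓❓❓❓❓❓
❓❓❓❓❓❓❓❓❓
⬛⬛⬛⬛⬛⬜⬜❓❓
⬜⬜⬛⬛⬛⬜⬜❓❓
⬜⬜⬜⬜🔴⬜⬜❓❓
⬜⬜⬛⬛⬛⬜⬜❓❓
⬛⬛⬛⬛⬛⬛⬛❓❓
❓❓❓❓❓❓❓❓❓
❓❓❓❓❓❓❓❓❓

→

❓❓❓❓❓❓❓❓❓
❓❓❓❓❓❓❓❓❓
⬛⬛⬛⬛⬜⬜⬜❓❓
⬜⬛⬛⬛⬜⬜📦❓❓
⬜⬜⬜⬜🔴⬜⬜❓❓
⬜⬛⬛⬛⬜⬜⬜❓❓
⬛⬛⬛⬛⬛⬛⬜❓❓
❓❓❓❓❓❓❓❓❓
❓❓❓❓❓❓❓❓❓

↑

❓❓❓❓❓❓❓❓❓
❓❓❓❓❓❓❓❓❓
❓❓⬛⬛⬜⬜⬜❓❓
⬛⬛⬛⬛⬜⬜⬜❓❓
⬜⬛⬛⬛🔴⬜📦❓❓
⬜⬜⬜⬜⬜⬜⬜❓❓
⬜⬛⬛⬛⬜⬜⬜❓❓
⬛⬛⬛⬛⬛⬛⬜❓❓
❓❓❓❓❓❓❓❓❓

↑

❓❓❓❓❓❓❓❓❓
❓❓❓❓❓❓❓❓❓
❓❓⬛⬛⬛⬛⬛❓❓
❓❓⬛⬛⬜⬜⬜❓❓
⬛⬛⬛⬛🔴⬜⬜❓❓
⬜⬛⬛⬛⬜⬜📦❓❓
⬜⬜⬜⬜⬜⬜⬜❓❓
⬜⬛⬛⬛⬜⬜⬜❓❓
⬛⬛⬛⬛⬛⬛⬜❓❓

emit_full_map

❓❓❓❓⬛⬛⬛⬛⬛
❓❓❓❓⬛⬛⬜⬜⬜
⬛⬛⬛⬛⬛⬛🔴⬜⬜
⬜⬜⬜⬛⬛⬛⬜⬜📦
⬜⬜⬜⬜⬜⬜⬜⬜⬜
⬜⬜⬜⬛⬛⬛⬜⬜⬜
⬛⬛⬛⬛⬛⬛⬛⬛⬜

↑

❓❓❓❓❓❓❓❓❓
❓❓❓❓❓❓❓❓❓
❓❓⬛⬛⬛⬛⬛❓❓
❓❓⬛⬛⬛⬛⬛❓❓
❓❓⬛⬛🔴⬜⬜❓❓
⬛⬛⬛⬛⬜⬜⬜❓❓
⬜⬛⬛⬛⬜⬜📦❓❓
⬜⬜⬜⬜⬜⬜⬜❓❓
⬜⬛⬛⬛⬜⬜⬜❓❓

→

❓❓❓❓❓❓❓❓❓
❓❓❓❓❓❓❓❓❓
❓⬛⬛⬛⬛⬛⬛❓❓
❓⬛⬛⬛⬛⬛⬛❓❓
❓⬛⬛⬜🔴⬜⬜❓❓
⬛⬛⬛⬜⬜⬜⬜❓❓
⬛⬛⬛⬜⬜📦⬜❓❓
⬜⬜⬜⬜⬜⬜❓❓❓
⬛⬛⬛⬜⬜⬜❓❓❓

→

❓❓❓❓❓❓❓❓❓
❓❓❓❓❓❓❓❓❓
⬛⬛⬛⬛⬛⬛⬛❓❓
⬛⬛⬛⬛⬛⬛⬛❓❓
⬛⬛⬜⬜🔴⬜⬜❓❓
⬛⬛⬜⬜⬜⬜⬜❓❓
⬛⬛⬜⬜📦⬜⬜❓❓
⬜⬜⬜⬜⬜❓❓❓❓
⬛⬛⬜⬜⬜❓❓❓❓

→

❓❓❓❓❓❓❓❓⬛
❓❓❓❓❓❓❓❓⬛
⬛⬛⬛⬛⬛⬛⬛❓⬛
⬛⬛⬛⬛⬛⬛⬛❓⬛
⬛⬜⬜⬜🔴⬜⬛❓⬛
⬛⬜⬜⬜⬜⬜⬛❓⬛
⬛⬜⬜📦⬜⬜⬛❓⬛
⬜⬜⬜⬜❓❓❓❓⬛
⬛⬜⬜⬜❓❓❓❓⬛

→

❓❓❓❓❓❓❓⬛⬛
❓❓❓❓❓❓❓⬛⬛
⬛⬛⬛⬛⬛⬛⬛⬛⬛
⬛⬛⬛⬛⬛⬛⬛⬛⬛
⬜⬜⬜⬜🔴⬛⬛⬛⬛
⬜⬜⬜⬜⬜⬛⬛⬛⬛
⬜⬜📦⬜⬜⬛⬛⬛⬛
⬜⬜⬜❓❓❓❓⬛⬛
⬜⬜⬜❓❓❓❓⬛⬛

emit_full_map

❓❓❓❓⬛⬛⬛⬛⬛⬛⬛⬛⬛
❓❓❓❓⬛⬛⬛⬛⬛⬛⬛⬛⬛
❓❓❓❓⬛⬛⬜⬜⬜⬜🔴⬛⬛
⬛⬛⬛⬛⬛⬛⬜⬜⬜⬜⬜⬛⬛
⬜⬜⬜⬛⬛⬛⬜⬜📦⬜⬜⬛⬛
⬜⬜⬜⬜⬜⬜⬜⬜⬜❓❓❓❓
⬜⬜⬜⬛⬛⬛⬜⬜⬜❓❓❓❓
⬛⬛⬛⬛⬛⬛⬛⬛⬜❓❓❓❓

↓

❓❓❓❓❓❓❓⬛⬛
⬛⬛⬛⬛⬛⬛⬛⬛⬛
⬛⬛⬛⬛⬛⬛⬛⬛⬛
⬜⬜⬜⬜⬜⬛⬛⬛⬛
⬜⬜⬜⬜🔴⬛⬛⬛⬛
⬜⬜📦⬜⬜⬛⬛⬛⬛
⬜⬜⬜⬜⬜⬛⬛⬛⬛
⬜⬜⬜❓❓❓❓⬛⬛
⬛⬛⬜❓❓❓❓⬛⬛

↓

⬛⬛⬛⬛⬛⬛⬛⬛⬛
⬛⬛⬛⬛⬛⬛⬛⬛⬛
⬜⬜⬜⬜⬜⬛⬛⬛⬛
⬜⬜⬜⬜⬜⬛⬛⬛⬛
⬜⬜📦⬜🔴⬛⬛⬛⬛
⬜⬜⬜⬜⬜⬛⬛⬛⬛
⬜⬜⬜⬜⬜⬛⬛⬛⬛
⬛⬛⬜❓❓❓❓⬛⬛
❓❓❓❓❓❓❓⬛⬛

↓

⬛⬛⬛⬛⬛⬛⬛⬛⬛
⬜⬜⬜⬜⬜⬛⬛⬛⬛
⬜⬜⬜⬜⬜⬛⬛⬛⬛
⬜⬜📦⬜⬜⬛⬛⬛⬛
⬜⬜⬜⬜🔴⬛⬛⬛⬛
⬜⬜⬜⬜⬜⬛⬛⬛⬛
⬛⬛⬜⬛⬛⬛⬛⬛⬛
❓❓❓❓❓❓❓⬛⬛
❓❓❓❓❓❓❓⬛⬛

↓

⬜⬜⬜⬜⬜⬛⬛⬛⬛
⬜⬜⬜⬜⬜⬛⬛⬛⬛
⬜⬜📦⬜⬜⬛⬛⬛⬛
⬜⬜⬜⬜⬜⬛⬛⬛⬛
⬜⬜⬜⬜🔴⬛⬛⬛⬛
⬛⬛⬜⬛⬛⬛⬛⬛⬛
❓❓⬜⬛⬛⬛⬛⬛⬛
❓❓❓❓❓❓❓⬛⬛
❓❓❓❓❓❓❓⬛⬛

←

⬛⬜⬜⬜⬜⬜⬛⬛⬛
⬛⬜⬜⬜⬜⬜⬛⬛⬛
⬛⬜⬜📦⬜⬜⬛⬛⬛
⬜⬜⬜⬜⬜⬜⬛⬛⬛
⬛⬜⬜⬜🔴⬜⬛⬛⬛
⬛⬛⬛⬜⬛⬛⬛⬛⬛
❓❓⬛⬜⬛⬛⬛⬛⬛
❓❓❓❓❓❓❓❓⬛
❓❓❓❓❓❓❓❓⬛

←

⬛⬛⬜⬜⬜⬜⬜⬛⬛
⬛⬛⬜⬜⬜⬜⬜⬛⬛
⬛⬛⬜⬜📦⬜⬜⬛⬛
⬜⬜⬜⬜⬜⬜⬜⬛⬛
⬛⬛⬜⬜🔴⬜⬜⬛⬛
⬛⬛⬛⬛⬜⬛⬛⬛⬛
❓❓⬛⬛⬜⬛⬛⬛⬛
❓❓❓❓❓❓❓❓❓
❓❓❓❓❓❓❓❓❓

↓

⬛⬛⬜⬜⬜⬜⬜⬛⬛
⬛⬛⬜⬜📦⬜⬜⬛⬛
⬜⬜⬜⬜⬜⬜⬜⬛⬛
⬛⬛⬜⬜⬜⬜⬜⬛⬛
⬛⬛⬛⬛🔴⬛⬛⬛⬛
❓❓⬛⬛⬜⬛⬛⬛⬛
❓❓⬛⬛⬜⬛⬛❓❓
❓❓❓❓❓❓❓❓❓
❓❓❓❓❓❓❓❓❓

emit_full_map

❓❓❓❓⬛⬛⬛⬛⬛⬛⬛⬛⬛
❓❓❓❓⬛⬛⬛⬛⬛⬛⬛⬛⬛
❓❓❓❓⬛⬛⬜⬜⬜⬜⬜⬛⬛
⬛⬛⬛⬛⬛⬛⬜⬜⬜⬜⬜⬛⬛
⬜⬜⬜⬛⬛⬛⬜⬜📦⬜⬜⬛⬛
⬜⬜⬜⬜⬜⬜⬜⬜⬜⬜⬜⬛⬛
⬜⬜⬜⬛⬛⬛⬜⬜⬜⬜⬜⬛⬛
⬛⬛⬛⬛⬛⬛⬛⬛🔴⬛⬛⬛⬛
❓❓❓❓❓❓⬛⬛⬜⬛⬛⬛⬛
❓❓❓❓❓❓⬛⬛⬜⬛⬛❓❓

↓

⬛⬛⬜⬜📦⬜⬜⬛⬛
⬜⬜⬜⬜⬜⬜⬜⬛⬛
⬛⬛⬜⬜⬜⬜⬜⬛⬛
⬛⬛⬛⬛⬜⬛⬛⬛⬛
❓❓⬛⬛🔴⬛⬛⬛⬛
❓❓⬛⬛⬜⬛⬛❓❓
❓❓⬜⬜🚪⬜⬛❓❓
❓❓❓❓❓❓❓❓❓
❓❓❓❓❓❓❓❓❓

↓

⬜⬜⬜⬜⬜⬜⬜⬛⬛
⬛⬛⬜⬜⬜⬜⬜⬛⬛
⬛⬛⬛⬛⬜⬛⬛⬛⬛
❓❓⬛⬛⬜⬛⬛⬛⬛
❓❓⬛⬛🔴⬛⬛❓❓
❓❓⬜⬜🚪⬜⬛❓❓
❓❓⬜⬜⬜⬜⬛❓❓
❓❓❓❓❓❓❓❓❓
❓❓❓❓❓❓❓❓❓

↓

⬛⬛⬜⬜⬜⬜⬜⬛⬛
⬛⬛⬛⬛⬜⬛⬛⬛⬛
❓❓⬛⬛⬜⬛⬛⬛⬛
❓❓⬛⬛⬜⬛⬛❓❓
❓❓⬜⬜🔴⬜⬛❓❓
❓❓⬜⬜⬜⬜⬛❓❓
❓❓⬜⬜⬜⬜⬛❓❓
❓❓❓❓❓❓❓❓❓
❓❓❓❓❓❓❓❓❓

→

⬛⬜⬜⬜⬜⬜⬛⬛⬛
⬛⬛⬛⬜⬛⬛⬛⬛⬛
❓⬛⬛⬜⬛⬛⬛⬛⬛
❓⬛⬛⬜⬛⬛⬛❓⬛
❓⬜⬜🚪🔴⬛⬛❓⬛
❓⬜⬜⬜⬜⬛⬛❓⬛
❓⬜⬜⬜⬜⬛⬛❓⬛
❓❓❓❓❓❓❓❓⬛
❓❓❓❓❓❓❓❓⬛

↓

⬛⬛⬛⬜⬛⬛⬛⬛⬛
❓⬛⬛⬜⬛⬛⬛⬛⬛
❓⬛⬛⬜⬛⬛⬛❓⬛
❓⬜⬜🚪⬜⬛⬛❓⬛
❓⬜⬜⬜🔴⬛⬛❓⬛
❓⬜⬜⬜⬜⬛⬛❓⬛
❓❓⬜⬜⬜⬛⬛❓⬛
❓❓❓❓❓❓❓❓⬛
❓❓❓❓❓❓❓❓⬛

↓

❓⬛⬛⬜⬛⬛⬛⬛⬛
❓⬛⬛⬜⬛⬛⬛❓⬛
❓⬜⬜🚪⬜⬛⬛❓⬛
❓⬜⬜⬜⬜⬛⬛❓⬛
❓⬜⬜⬜🔴⬛⬛❓⬛
❓❓⬜⬜⬜⬛⬛❓⬛
❓❓⬛⬛⬛⬛⬛❓⬛
❓❓❓❓❓❓❓❓⬛
⬛⬛⬛⬛⬛⬛⬛⬛⬛

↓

❓⬛⬛⬜⬛⬛⬛❓⬛
❓⬜⬜🚪⬜⬛⬛❓⬛
❓⬜⬜⬜⬜⬛⬛❓⬛
❓⬜⬜⬜⬜⬛⬛❓⬛
❓❓⬜⬜🔴⬛⬛❓⬛
❓❓⬛⬛⬛⬛⬛❓⬛
❓❓⬛⬛⬛⬛⬛❓⬛
⬛⬛⬛⬛⬛⬛⬛⬛⬛
⬛⬛⬛⬛⬛⬛⬛⬛⬛

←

❓❓⬛⬛⬜⬛⬛⬛❓
❓❓⬜⬜🚪⬜⬛⬛❓
❓❓⬜⬜⬜⬜⬛⬛❓
❓❓⬜⬜⬜⬜⬛⬛❓
❓❓⬜⬜🔴⬜⬛⬛❓
❓❓⬛⬛⬛⬛⬛⬛❓
❓❓⬛⬛⬛⬛⬛⬛❓
⬛⬛⬛⬛⬛⬛⬛⬛⬛
⬛⬛⬛⬛⬛⬛⬛⬛⬛

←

❓❓❓⬛⬛⬜⬛⬛⬛
❓❓❓⬜⬜🚪⬜⬛⬛
❓❓⬛⬜⬜⬜⬜⬛⬛
❓❓⬛⬜⬜⬜⬜⬛⬛
❓❓⬛⬜🔴⬜⬜⬛⬛
❓❓⬛⬛⬛⬛⬛⬛⬛
❓❓⬛⬛⬛⬛⬛⬛⬛
⬛⬛⬛⬛⬛⬛⬛⬛⬛
⬛⬛⬛⬛⬛⬛⬛⬛⬛

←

❓❓❓❓⬛⬛⬜⬛⬛
❓❓❓❓⬜⬜🚪⬜⬛
❓❓⬛⬛⬜⬜⬜⬜⬛
❓❓⬛⬛⬜⬜⬜⬜⬛
❓❓⬛⬛🔴⬜⬜⬜⬛
❓❓⬛⬛⬛⬛⬛⬛⬛
❓❓⬛⬛⬛⬛⬛⬛⬛
⬛⬛⬛⬛⬛⬛⬛⬛⬛
⬛⬛⬛⬛⬛⬛⬛⬛⬛

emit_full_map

❓❓❓❓⬛⬛⬛⬛⬛⬛⬛⬛⬛
❓❓❓❓⬛⬛⬛⬛⬛⬛⬛⬛⬛
❓❓❓❓⬛⬛⬜⬜⬜⬜⬜⬛⬛
⬛⬛⬛⬛⬛⬛⬜⬜⬜⬜⬜⬛⬛
⬜⬜⬜⬛⬛⬛⬜⬜📦⬜⬜⬛⬛
⬜⬜⬜⬜⬜⬜⬜⬜⬜⬜⬜⬛⬛
⬜⬜⬜⬛⬛⬛⬜⬜⬜⬜⬜⬛⬛
⬛⬛⬛⬛⬛⬛⬛⬛⬜⬛⬛⬛⬛
❓❓❓❓❓❓⬛⬛⬜⬛⬛⬛⬛
❓❓❓❓❓❓⬛⬛⬜⬛⬛⬛❓
❓❓❓❓❓❓⬜⬜🚪⬜⬛⬛❓
❓❓❓❓⬛⬛⬜⬜⬜⬜⬛⬛❓
❓❓❓❓⬛⬛⬜⬜⬜⬜⬛⬛❓
❓❓❓❓⬛⬛🔴⬜⬜⬜⬛⬛❓
❓❓❓❓⬛⬛⬛⬛⬛⬛⬛⬛❓
❓❓❓❓⬛⬛⬛⬛⬛⬛⬛⬛❓


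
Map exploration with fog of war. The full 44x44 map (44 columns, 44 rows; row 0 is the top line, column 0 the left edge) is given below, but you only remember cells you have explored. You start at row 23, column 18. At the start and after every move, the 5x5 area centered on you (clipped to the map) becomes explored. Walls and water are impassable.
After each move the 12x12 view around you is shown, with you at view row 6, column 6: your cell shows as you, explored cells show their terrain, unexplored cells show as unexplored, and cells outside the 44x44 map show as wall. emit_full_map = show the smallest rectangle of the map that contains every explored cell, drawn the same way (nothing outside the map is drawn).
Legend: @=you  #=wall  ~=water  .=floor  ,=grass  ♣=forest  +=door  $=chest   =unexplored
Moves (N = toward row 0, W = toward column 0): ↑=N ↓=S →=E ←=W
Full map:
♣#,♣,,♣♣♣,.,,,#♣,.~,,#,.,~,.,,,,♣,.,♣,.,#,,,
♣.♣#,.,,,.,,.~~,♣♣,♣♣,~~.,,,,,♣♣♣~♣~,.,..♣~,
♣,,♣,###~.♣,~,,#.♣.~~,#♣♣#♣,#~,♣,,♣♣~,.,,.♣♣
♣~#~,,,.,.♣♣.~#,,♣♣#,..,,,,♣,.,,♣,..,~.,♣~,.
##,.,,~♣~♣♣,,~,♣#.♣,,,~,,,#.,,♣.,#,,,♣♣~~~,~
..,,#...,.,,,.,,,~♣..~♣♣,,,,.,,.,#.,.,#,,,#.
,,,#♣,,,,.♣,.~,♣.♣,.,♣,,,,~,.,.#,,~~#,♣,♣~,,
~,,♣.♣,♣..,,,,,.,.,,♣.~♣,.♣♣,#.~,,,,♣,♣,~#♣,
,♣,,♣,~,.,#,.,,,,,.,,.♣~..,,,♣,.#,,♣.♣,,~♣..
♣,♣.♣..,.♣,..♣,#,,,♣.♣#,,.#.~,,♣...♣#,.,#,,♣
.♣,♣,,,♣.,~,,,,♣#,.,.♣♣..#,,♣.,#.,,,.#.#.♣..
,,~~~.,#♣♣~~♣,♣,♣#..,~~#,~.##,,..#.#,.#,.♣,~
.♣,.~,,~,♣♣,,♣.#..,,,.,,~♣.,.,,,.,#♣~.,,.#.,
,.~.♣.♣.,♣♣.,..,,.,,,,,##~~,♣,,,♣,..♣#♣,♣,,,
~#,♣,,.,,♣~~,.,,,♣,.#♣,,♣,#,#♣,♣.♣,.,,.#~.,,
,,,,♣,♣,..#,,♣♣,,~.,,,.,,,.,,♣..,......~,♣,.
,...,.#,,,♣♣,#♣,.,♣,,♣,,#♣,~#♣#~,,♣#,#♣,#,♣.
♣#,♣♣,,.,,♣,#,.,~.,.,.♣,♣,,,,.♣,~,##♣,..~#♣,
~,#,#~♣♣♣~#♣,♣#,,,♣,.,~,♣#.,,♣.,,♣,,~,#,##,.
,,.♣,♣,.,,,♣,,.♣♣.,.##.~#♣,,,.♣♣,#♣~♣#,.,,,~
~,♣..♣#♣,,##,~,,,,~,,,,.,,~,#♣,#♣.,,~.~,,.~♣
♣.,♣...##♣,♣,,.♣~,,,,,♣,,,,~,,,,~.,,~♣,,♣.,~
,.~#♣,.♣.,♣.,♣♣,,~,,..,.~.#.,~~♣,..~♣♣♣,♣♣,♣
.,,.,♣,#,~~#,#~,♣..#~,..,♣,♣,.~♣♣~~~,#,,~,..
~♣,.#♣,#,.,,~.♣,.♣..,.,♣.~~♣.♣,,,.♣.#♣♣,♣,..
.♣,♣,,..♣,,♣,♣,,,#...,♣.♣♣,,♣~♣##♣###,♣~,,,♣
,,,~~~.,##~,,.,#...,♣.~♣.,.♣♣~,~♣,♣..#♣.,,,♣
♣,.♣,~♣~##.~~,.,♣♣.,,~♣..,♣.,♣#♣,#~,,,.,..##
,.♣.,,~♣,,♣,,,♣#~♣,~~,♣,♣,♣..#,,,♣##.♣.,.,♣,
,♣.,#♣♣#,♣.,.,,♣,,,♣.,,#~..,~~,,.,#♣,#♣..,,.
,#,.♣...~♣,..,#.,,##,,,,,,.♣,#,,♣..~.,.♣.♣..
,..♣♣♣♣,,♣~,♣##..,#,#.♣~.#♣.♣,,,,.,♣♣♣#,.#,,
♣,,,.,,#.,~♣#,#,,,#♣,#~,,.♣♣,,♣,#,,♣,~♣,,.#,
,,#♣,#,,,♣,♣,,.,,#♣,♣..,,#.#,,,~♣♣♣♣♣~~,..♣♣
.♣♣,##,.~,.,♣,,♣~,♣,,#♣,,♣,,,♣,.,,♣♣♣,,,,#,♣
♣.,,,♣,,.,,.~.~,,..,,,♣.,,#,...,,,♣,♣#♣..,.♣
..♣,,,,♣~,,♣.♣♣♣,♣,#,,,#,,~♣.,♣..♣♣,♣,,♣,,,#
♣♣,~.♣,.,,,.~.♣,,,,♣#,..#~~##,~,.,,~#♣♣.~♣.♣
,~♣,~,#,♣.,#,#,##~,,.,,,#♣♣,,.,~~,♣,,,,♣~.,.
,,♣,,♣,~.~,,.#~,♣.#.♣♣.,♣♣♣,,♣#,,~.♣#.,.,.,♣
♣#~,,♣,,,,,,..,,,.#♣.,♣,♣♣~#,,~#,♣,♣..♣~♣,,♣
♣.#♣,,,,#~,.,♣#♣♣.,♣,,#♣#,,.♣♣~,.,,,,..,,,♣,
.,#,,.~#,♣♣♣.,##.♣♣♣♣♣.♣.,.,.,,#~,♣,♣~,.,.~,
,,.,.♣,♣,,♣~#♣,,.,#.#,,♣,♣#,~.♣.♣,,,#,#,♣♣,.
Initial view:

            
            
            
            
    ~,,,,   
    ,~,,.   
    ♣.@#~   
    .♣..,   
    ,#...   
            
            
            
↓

            
            
            
    ~,,,,   
    ,~,,.   
    ♣..#~   
    .♣@.,   
    ,#...   
    ...,♣   
            
            
            

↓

            
            
    ~,,,,   
    ,~,,.   
    ♣..#~   
    .♣..,   
    ,#@..   
    ...,♣   
    ♣♣.,,   
            
            
            

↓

            
    ~,,,,   
    ,~,,.   
    ♣..#~   
    .♣..,   
    ,#...   
    ..@,♣   
    ♣♣.,,   
    ~♣,~~   
            
            
            

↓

    ~,,,,   
    ,~,,.   
    ♣..#~   
    .♣..,   
    ,#...   
    ...,♣   
    ♣♣@,,   
    ~♣,~~   
    ,,,♣.   
            
            
            

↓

    ,~,,.   
    ♣..#~   
    .♣..,   
    ,#...   
    ...,♣   
    ♣♣.,,   
    ~♣@~~   
    ,,,♣.   
    ,,##,   
            
            
            

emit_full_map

~,,,,
,~,,.
♣..#~
.♣..,
,#...
...,♣
♣♣.,,
~♣@~~
,,,♣.
,,##,

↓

    ♣..#~   
    .♣..,   
    ,#...   
    ...,♣   
    ♣♣.,,   
    ~♣,~~   
    ,,@♣.   
    ,,##,   
    .,#,#   
            
            
            

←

     ♣..#~  
     .♣..,  
     ,#...  
     ...,♣  
    ,♣♣.,,  
    #~♣,~~  
    ♣,@,♣.  
    .,,##,  
    ..,#,#  
            
            
            

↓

     .♣..,  
     ,#...  
     ...,♣  
    ,♣♣.,,  
    #~♣,~~  
    ♣,,,♣.  
    .,@##,  
    ..,#,#  
    ,,,#♣   
            
            
            

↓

     ,#...  
     ...,♣  
    ,♣♣.,,  
    #~♣,~~  
    ♣,,,♣.  
    .,,##,  
    ..@#,#  
    ,,,#♣   
    ,,#♣,   
            
            
            

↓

     ...,♣  
    ,♣♣.,,  
    #~♣,~~  
    ♣,,,♣.  
    .,,##,  
    ..,#,#  
    ,,@#♣   
    ,,#♣,   
    ♣~,♣,   
            
            
            

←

      ...,♣ 
     ,♣♣.,, 
     #~♣,~~ 
     ♣,,,♣. 
    #.,,##, 
    #..,#,# 
    #,@,#♣  
    .,,#♣,  
    ,♣~,♣,  
            
            
            

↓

     ,♣♣.,, 
     #~♣,~~ 
     ♣,,,♣. 
    #.,,##, 
    #..,#,# 
    #,,,#♣  
    .,@#♣,  
    ,♣~,♣,  
    ~,,..   
            
            
            

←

      ,♣♣.,,
      #~♣,~~
      ♣,,,♣.
     #.,,##,
    ##..,#,#
    ,#,,,#♣ 
    ,.@,#♣, 
    ,,♣~,♣, 
    .~,,..  
            
            
            

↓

      #~♣,~~
      ♣,,,♣.
     #.,,##,
    ##..,#,#
    ,#,,,#♣ 
    ,.,,#♣, 
    ,,@~,♣, 
    .~,,..  
    ♣♣♣,♣   
            
            
            

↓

      ♣,,,♣.
     #.,,##,
    ##..,#,#
    ,#,,,#♣ 
    ,.,,#♣, 
    ,,♣~,♣, 
    .~@,..  
    ♣♣♣,♣   
    .♣,,,   
            
            
            

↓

     #.,,##,
    ##..,#,#
    ,#,,,#♣ 
    ,.,,#♣, 
    ,,♣~,♣, 
    .~,,..  
    ♣♣@,♣   
    .♣,,,   
    #,##~   
            
            
            

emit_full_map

   ~,,,,
   ,~,,.
   ♣..#~
   .♣..,
   ,#...
   ...,♣
  ,♣♣.,,
  #~♣,~~
  ♣,,,♣.
 #.,,##,
##..,#,#
,#,,,#♣ 
,.,,#♣, 
,,♣~,♣, 
.~,,..  
♣♣@,♣   
.♣,,,   
#,##~   

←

      #.,,##
     ##..,#,
     ,#,,,#♣
     ,.,,#♣,
    ♣,,♣~,♣,
    ~.~,,.. 
    .♣@♣,♣  
    ~.♣,,,  
    ,#,##~  
            
            
            

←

       #.,,#
      ##..,#
      ,#,,,#
      ,.,,#♣
    ,♣,,♣~,♣
    .~.~,,..
    ♣.@♣♣,♣ 
    .~.♣,,, 
    #,#,##~ 
            
            
            

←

        #.,,
       ##..,
       ,#,,,
       ,.,,#
    .,♣,,♣~,
    ,.~.~,,.
    ,♣@♣♣♣,♣
    ,.~.♣,,,
    ,#,#,##~
            
            
            

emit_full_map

      ~,,,,
      ,~,,.
      ♣..#~
      .♣..,
      ,#...
      ...,♣
     ,♣♣.,,
     #~♣,~~
     ♣,,,♣.
    #.,,##,
   ##..,#,#
   ,#,,,#♣ 
   ,.,,#♣, 
.,♣,,♣~,♣, 
,.~.~,,..  
,♣@♣♣♣,♣   
,.~.♣,,,   
,#,#,##~   


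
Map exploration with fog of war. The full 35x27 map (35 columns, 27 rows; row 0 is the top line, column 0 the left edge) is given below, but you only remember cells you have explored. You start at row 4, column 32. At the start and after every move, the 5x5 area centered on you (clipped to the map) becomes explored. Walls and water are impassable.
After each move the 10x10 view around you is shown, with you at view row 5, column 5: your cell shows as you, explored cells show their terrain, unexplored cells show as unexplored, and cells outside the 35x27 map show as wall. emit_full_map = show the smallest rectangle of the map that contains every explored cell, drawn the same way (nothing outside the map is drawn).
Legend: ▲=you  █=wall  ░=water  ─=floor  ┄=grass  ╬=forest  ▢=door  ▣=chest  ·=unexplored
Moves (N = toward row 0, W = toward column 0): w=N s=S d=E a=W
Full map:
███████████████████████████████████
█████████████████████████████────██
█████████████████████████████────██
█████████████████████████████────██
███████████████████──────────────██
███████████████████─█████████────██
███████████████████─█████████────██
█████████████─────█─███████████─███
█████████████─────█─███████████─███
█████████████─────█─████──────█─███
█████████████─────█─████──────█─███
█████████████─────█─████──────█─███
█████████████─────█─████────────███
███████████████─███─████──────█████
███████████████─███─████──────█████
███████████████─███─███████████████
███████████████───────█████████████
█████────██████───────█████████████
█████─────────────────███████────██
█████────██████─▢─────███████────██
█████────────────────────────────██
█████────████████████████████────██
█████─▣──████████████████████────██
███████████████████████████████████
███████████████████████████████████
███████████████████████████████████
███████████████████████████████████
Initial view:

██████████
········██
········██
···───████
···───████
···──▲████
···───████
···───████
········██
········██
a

██████████
·········█
·········█
···────███
···────███
···──▲─███
···────███
···────███
·········█
·········█

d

██████████
········██
········██
··────████
··────████
··───▲████
··────████
··────████
········██
········██

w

██████████
██████████
········██
···───████
··────████
··───▲████
··────████
··────████
··────████
········██

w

██████████
██████████
██████████
···███████
···───████
··───▲████
··────████
··────████
··────████
··────████

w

██████████
██████████
██████████
██████████
···███████
···──▲████
··────████
··────████
··────████
··────████

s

██████████
██████████
██████████
···███████
···───████
··───▲████
··────████
··────████
··────████
··────████

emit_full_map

·█████
·───██
───▲██
────██
────██
────██
────██

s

██████████
██████████
···███████
···───████
··────████
··───▲████
··────████
··────████
··────████
········██

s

██████████
···███████
···───████
··────████
··────████
··───▲████
··────████
··────████
········██
········██

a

██████████
····██████
····───███
···────███
···────███
···──▲─███
···────███
···────███
·········█
·········█

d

██████████
···███████
···───████
··────████
··────████
··───▲████
··────████
··────████
········██
········██

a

██████████
····██████
····───███
···────███
···────███
···──▲─███
···────███
···────███
·········█
·········█

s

····██████
····───███
···────███
···────███
···────███
···──▲─███
···────███
···██─██·█
·········█
·········█

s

····───███
···────███
···────███
···────███
···────███
···──▲─███
···██─██·█
···██─██·█
·········█
·········█

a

·····───██
····────██
····────██
···─────██
···█────██
···█─▲──██
···███─██·
···███─██·
··········
··········

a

······───█
·····────█
·····────█
···──────█
···██────█
···██▲───█
···████─██
···████─██
··········
··········

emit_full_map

···█████
···───██
··────██
··────██
──────██
██────██
██▲───██
████─██·
████─██·

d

·····───██
····────██
····────██
··──────██
··██────██
··██─▲──██
··████─██·
··████─██·
··········
··········

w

·····█████
·····───██
····────██
···█────██
··──────██
··██─▲──██
··██────██
··████─██·
··████─██·
··········

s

·····───██
····────██
···█────██
··──────██
··██────██
··██─▲──██
··████─██·
··████─██·
··········
··········

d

····───███
···────███
··█────███
·──────███
·██────███
·██──▲─███
·████─██·█
·████─██·█
·········█
·········█

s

···────███
··█────███
·──────███
·██────███
·██────███
·████▲██·█
·████─██·█
···─█─██·█
·········█
·········█

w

····───███
···────███
··█────███
·──────███
·██────███
·██──▲─███
·████─██·█
·████─██·█
···─█─██·█
·········█

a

·····───██
····────██
···█────██
··──────██
··██────██
··██─▲──██
··████─██·
··████─██·
····─█─██·
··········

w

·····█████
·····───██
····────██
···█────██
··──────██
··██─▲──██
··██────██
··████─██·
··████─██·
····─█─██·

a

······████
······───█
·····────█
···██────█
···──────█
···██▲───█
···██────█
···████─██
···████─██
·····─█─██

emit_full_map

···█████
···───██
··────██
██────██
──────██
██▲───██
██────██
████─██·
████─██·
··─█─██·

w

██████████
······████
······───█
···██────█
···██────█
···──▲───█
···██────█
···██────█
···████─██
···████─██

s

······████
······───█
···██────█
···██────█
···──────█
···██▲───█
···██────█
···████─██
···████─██
·····─█─██

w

██████████
······████
······───█
···██────█
···██────█
···──▲───█
···██────█
···██────█
···████─██
···████─██

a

██████████
·······███
·······───
···███────
···███────
···──▲────
···███────
···███────
····████─█
····████─█

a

██████████
········██
········──
···████───
···████───
···──▲────
···████───
···████───
·····████─
·····████─

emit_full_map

·····█████
·····───██
████────██
████────██
──▲─────██
████────██
████────██
··████─██·
··████─██·
····─█─██·

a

██████████
·········█
·········─
···█████──
···█████──
···──▲────
···█████──
···█████──
······████
······████

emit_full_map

······█████
······───██
█████────██
█████────██
──▲──────██
█████────██
█████────██
···████─██·
···████─██·
·····─█─██·


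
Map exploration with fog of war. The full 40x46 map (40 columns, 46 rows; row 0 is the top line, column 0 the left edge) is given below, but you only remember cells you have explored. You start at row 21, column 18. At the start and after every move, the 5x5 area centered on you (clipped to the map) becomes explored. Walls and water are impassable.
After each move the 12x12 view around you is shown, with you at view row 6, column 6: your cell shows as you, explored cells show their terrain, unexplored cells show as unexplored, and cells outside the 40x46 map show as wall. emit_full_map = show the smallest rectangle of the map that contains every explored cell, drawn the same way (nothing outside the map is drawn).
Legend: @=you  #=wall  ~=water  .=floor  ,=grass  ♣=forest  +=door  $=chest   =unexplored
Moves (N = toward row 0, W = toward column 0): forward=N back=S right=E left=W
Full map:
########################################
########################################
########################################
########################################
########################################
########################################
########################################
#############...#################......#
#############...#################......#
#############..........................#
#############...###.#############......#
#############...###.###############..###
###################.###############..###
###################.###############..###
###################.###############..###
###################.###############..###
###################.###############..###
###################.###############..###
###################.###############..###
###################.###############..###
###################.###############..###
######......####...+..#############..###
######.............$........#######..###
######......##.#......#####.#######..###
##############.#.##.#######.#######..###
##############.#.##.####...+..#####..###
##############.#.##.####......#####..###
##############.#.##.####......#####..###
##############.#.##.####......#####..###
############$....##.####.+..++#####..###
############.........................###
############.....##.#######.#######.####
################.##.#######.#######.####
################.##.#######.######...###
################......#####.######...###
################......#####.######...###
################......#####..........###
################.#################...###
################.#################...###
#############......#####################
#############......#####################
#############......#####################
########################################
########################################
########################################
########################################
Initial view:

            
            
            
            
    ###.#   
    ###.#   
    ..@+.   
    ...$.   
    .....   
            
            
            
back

            
            
            
    ###.#   
    ###.#   
    ...+.   
    ..@$.   
    .....   
    .##.#   
            
            
            

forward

            
            
            
            
    ###.#   
    ###.#   
    ..@+.   
    ...$.   
    .....   
    .##.#   
            
            

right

            
            
            
            
   ###.##   
   ###.##   
   ...@..   
   ...$..   
   ......   
   .##.#    
            
            

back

            
            
            
   ###.##   
   ###.##   
   ...+..   
   ...@..   
   ......   
   .##.##   
            
            
            

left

            
            
            
    ###.##  
    ###.##  
    ...+..  
    ..@$..  
    ......  
    .##.##  
            
            
            

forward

            
            
            
            
    ###.##  
    ###.##  
    ..@+..  
    ...$..  
    ......  
    .##.##  
            
            

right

            
            
            
            
   ###.##   
   ###.##   
   ...@..   
   ...$..   
   ......   
   .##.##   
            
            

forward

            
            
            
            
    ##.##   
   ###.##   
   ###@##   
   ...+..   
   ...$..   
   ......   
   .##.##   
            

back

            
            
            
    ##.##   
   ###.##   
   ###.##   
   ...@..   
   ...$..   
   ......   
   .##.##   
            
            

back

            
            
    ##.##   
   ###.##   
   ###.##   
   ...+..   
   ...@..   
   ......   
   .##.##   
            
            
            

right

            
            
   ##.##    
  ###.##    
  ###.###   
  ...+..#   
  ...$@..   
  ......#   
  .##.###   
            
            
            

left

            
            
    ##.##   
   ###.##   
   ###.###  
   ...+..#  
   ...@...  
   ......#  
   .##.###  
            
            
            

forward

            
            
            
    ##.##   
   ###.##   
   ###.###  
   ...@..#  
   ...$...  
   ......#  
   .##.###  
            
            

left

            
            
            
     ##.##  
    ###.##  
    ###.### 
    ..@+..# 
    ...$... 
    ......# 
    .##.### 
            
            

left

            
            
            
      ##.## 
    ####.## 
    ####.###
    #.@.+..#
    ....$...
    #......#
     .##.###
            
            

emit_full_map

  ##.## 
####.## 
####.###
#.@.+..#
....$...
#......#
 .##.###

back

            
            
      ##.## 
    ####.## 
    ####.###
    #...+..#
    ..@.$...
    #......#
    #.##.###
            
            
            

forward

            
            
            
      ##.## 
    ####.## 
    ####.###
    #.@.+..#
    ....$...
    #......#
    #.##.###
            
            

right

            
            
            
     ##.##  
   ####.##  
   ####.### 
   #..@+..# 
   ....$... 
   #......# 
   #.##.### 
            
            

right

            
            
            
    ##.##   
  ####.##   
  ####.###  
  #...@..#  
  ....$...  
  #......#  
  #.##.###  
            
            

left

            
            
            
     ##.##  
   ####.##  
   ####.### 
   #..@+..# 
   ....$... 
   #......# 
   #.##.### 
            
            

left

            
            
            
      ##.## 
    ####.## 
    ####.###
    #.@.+..#
    ....$...
    #......#
    #.##.###
            
            

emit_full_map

  ##.## 
####.## 
####.###
#.@.+..#
....$...
#......#
#.##.###


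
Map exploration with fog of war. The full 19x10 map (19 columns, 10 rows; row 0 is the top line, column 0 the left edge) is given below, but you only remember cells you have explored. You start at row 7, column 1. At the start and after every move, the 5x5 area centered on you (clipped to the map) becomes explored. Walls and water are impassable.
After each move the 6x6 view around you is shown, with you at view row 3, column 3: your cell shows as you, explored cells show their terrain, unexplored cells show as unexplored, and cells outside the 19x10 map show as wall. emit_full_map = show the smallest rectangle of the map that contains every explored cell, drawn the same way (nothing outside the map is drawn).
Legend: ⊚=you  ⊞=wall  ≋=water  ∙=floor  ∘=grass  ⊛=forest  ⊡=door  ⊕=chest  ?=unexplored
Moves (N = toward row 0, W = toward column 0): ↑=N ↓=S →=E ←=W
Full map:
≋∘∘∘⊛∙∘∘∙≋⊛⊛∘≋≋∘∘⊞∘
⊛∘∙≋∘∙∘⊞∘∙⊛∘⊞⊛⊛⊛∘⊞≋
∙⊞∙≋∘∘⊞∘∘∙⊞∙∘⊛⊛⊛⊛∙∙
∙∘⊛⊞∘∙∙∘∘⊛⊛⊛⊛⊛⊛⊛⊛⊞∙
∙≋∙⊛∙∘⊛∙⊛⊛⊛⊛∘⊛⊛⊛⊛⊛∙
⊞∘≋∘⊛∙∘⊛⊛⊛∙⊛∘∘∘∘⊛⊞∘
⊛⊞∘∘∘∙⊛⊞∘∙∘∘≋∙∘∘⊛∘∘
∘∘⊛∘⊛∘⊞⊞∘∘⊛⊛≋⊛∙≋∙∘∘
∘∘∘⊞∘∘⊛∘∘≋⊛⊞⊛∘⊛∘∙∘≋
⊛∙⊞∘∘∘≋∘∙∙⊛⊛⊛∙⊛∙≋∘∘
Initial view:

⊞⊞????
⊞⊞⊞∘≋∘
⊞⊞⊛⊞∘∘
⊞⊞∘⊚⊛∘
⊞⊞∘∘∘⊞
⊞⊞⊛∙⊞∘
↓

⊞⊞⊞∘≋∘
⊞⊞⊛⊞∘∘
⊞⊞∘∘⊛∘
⊞⊞∘⊚∘⊞
⊞⊞⊛∙⊞∘
⊞⊞⊞⊞⊞⊞

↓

⊞⊞⊛⊞∘∘
⊞⊞∘∘⊛∘
⊞⊞∘∘∘⊞
⊞⊞⊛⊚⊞∘
⊞⊞⊞⊞⊞⊞
⊞⊞⊞⊞⊞⊞

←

⊞⊞⊞⊛⊞∘
⊞⊞⊞∘∘⊛
⊞⊞⊞∘∘∘
⊞⊞⊞⊚∙⊞
⊞⊞⊞⊞⊞⊞
⊞⊞⊞⊞⊞⊞

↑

⊞⊞⊞⊞∘≋
⊞⊞⊞⊛⊞∘
⊞⊞⊞∘∘⊛
⊞⊞⊞⊚∘∘
⊞⊞⊞⊛∙⊞
⊞⊞⊞⊞⊞⊞

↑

⊞⊞⊞???
⊞⊞⊞⊞∘≋
⊞⊞⊞⊛⊞∘
⊞⊞⊞⊚∘⊛
⊞⊞⊞∘∘∘
⊞⊞⊞⊛∙⊞

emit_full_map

⊞∘≋∘
⊛⊞∘∘
⊚∘⊛∘
∘∘∘⊞
⊛∙⊞∘

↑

⊞⊞⊞???
⊞⊞⊞∙≋∙
⊞⊞⊞⊞∘≋
⊞⊞⊞⊚⊞∘
⊞⊞⊞∘∘⊛
⊞⊞⊞∘∘∘

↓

⊞⊞⊞∙≋∙
⊞⊞⊞⊞∘≋
⊞⊞⊞⊛⊞∘
⊞⊞⊞⊚∘⊛
⊞⊞⊞∘∘∘
⊞⊞⊞⊛∙⊞

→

⊞⊞∙≋∙?
⊞⊞⊞∘≋∘
⊞⊞⊛⊞∘∘
⊞⊞∘⊚⊛∘
⊞⊞∘∘∘⊞
⊞⊞⊛∙⊞∘

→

⊞∙≋∙??
⊞⊞∘≋∘⊛
⊞⊛⊞∘∘∘
⊞∘∘⊚∘⊛
⊞∘∘∘⊞∘
⊞⊛∙⊞∘∘

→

∙≋∙???
⊞∘≋∘⊛∙
⊛⊞∘∘∘∙
∘∘⊛⊚⊛∘
∘∘∘⊞∘∘
⊛∙⊞∘∘∘

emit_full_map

∙≋∙???
⊞∘≋∘⊛∙
⊛⊞∘∘∘∙
∘∘⊛⊚⊛∘
∘∘∘⊞∘∘
⊛∙⊞∘∘∘

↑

??????
∙≋∙⊛∙∘
⊞∘≋∘⊛∙
⊛⊞∘⊚∘∙
∘∘⊛∘⊛∘
∘∘∘⊞∘∘

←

⊞?????
⊞∙≋∙⊛∙
⊞⊞∘≋∘⊛
⊞⊛⊞⊚∘∘
⊞∘∘⊛∘⊛
⊞∘∘∘⊞∘

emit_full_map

∙≋∙⊛∙∘
⊞∘≋∘⊛∙
⊛⊞⊚∘∘∙
∘∘⊛∘⊛∘
∘∘∘⊞∘∘
⊛∙⊞∘∘∘
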